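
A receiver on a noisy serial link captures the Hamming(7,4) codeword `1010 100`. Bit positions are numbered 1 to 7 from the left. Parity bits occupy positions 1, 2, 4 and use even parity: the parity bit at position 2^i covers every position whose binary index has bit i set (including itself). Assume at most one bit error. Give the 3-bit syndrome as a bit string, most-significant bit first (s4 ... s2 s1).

s1: b1⊕b3⊕b5⊕b7 = 1⊕1⊕1⊕0 = 1
s2: b2⊕b3⊕b6⊕b7 = 0⊕1⊕0⊕0 = 1
s4: b4⊕b5⊕b6⊕b7 = 0⊕1⊕0⊕0 = 1
Syndrome (s4...s1) = 111 → position 7.

111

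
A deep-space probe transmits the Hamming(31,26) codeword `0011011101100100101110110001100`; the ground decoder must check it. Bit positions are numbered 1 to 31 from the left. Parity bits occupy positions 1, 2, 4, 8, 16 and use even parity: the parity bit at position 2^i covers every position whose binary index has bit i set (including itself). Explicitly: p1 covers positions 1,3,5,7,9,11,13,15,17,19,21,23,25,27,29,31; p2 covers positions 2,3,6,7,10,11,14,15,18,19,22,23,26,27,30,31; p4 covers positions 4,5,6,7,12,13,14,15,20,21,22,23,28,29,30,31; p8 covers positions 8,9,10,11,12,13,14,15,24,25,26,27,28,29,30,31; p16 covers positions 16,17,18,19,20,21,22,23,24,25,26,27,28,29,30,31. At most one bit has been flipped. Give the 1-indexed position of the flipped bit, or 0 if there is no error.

s1: b1⊕b3⊕b5⊕b7⊕b9⊕b11⊕b13⊕b15⊕b17⊕b19⊕b21⊕b23⊕b25⊕b27⊕b29⊕b31 = 0⊕1⊕0⊕1⊕0⊕1⊕0⊕0⊕1⊕1⊕1⊕1⊕0⊕0⊕1⊕0 = 0
s2: b2⊕b3⊕b6⊕b7⊕b10⊕b11⊕b14⊕b15⊕b18⊕b19⊕b22⊕b23⊕b26⊕b27⊕b30⊕b31 = 0⊕1⊕1⊕1⊕1⊕1⊕1⊕0⊕0⊕1⊕0⊕1⊕0⊕0⊕0⊕0 = 0
s4: b4⊕b5⊕b6⊕b7⊕b12⊕b13⊕b14⊕b15⊕b20⊕b21⊕b22⊕b23⊕b28⊕b29⊕b30⊕b31 = 1⊕0⊕1⊕1⊕0⊕0⊕1⊕0⊕1⊕1⊕0⊕1⊕1⊕1⊕0⊕0 = 1
s8: b8⊕b9⊕b10⊕b11⊕b12⊕b13⊕b14⊕b15⊕b24⊕b25⊕b26⊕b27⊕b28⊕b29⊕b30⊕b31 = 1⊕0⊕1⊕1⊕0⊕0⊕1⊕0⊕1⊕0⊕0⊕0⊕1⊕1⊕0⊕0 = 1
s16: b16⊕b17⊕b18⊕b19⊕b20⊕b21⊕b22⊕b23⊕b24⊕b25⊕b26⊕b27⊕b28⊕b29⊕b30⊕b31 = 0⊕1⊕0⊕1⊕1⊕1⊕0⊕1⊕1⊕0⊕0⊕0⊕1⊕1⊕0⊕0 = 0
Syndrome (s16...s1) = 01100 → position 12.

12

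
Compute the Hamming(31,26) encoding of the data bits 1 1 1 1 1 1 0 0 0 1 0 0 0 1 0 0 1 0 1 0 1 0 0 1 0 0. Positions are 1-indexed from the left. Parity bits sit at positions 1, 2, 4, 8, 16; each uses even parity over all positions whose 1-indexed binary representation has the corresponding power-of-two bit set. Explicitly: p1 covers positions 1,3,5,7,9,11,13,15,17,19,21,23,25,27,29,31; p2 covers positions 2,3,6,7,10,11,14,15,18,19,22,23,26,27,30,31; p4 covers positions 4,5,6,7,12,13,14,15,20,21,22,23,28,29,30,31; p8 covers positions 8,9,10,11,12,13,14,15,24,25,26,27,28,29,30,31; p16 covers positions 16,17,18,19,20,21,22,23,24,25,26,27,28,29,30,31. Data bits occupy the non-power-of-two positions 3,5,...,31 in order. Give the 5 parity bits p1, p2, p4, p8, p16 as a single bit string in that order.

00001

Place data bits at non-power-of-two positions: b3=1, b5=1, b6=1, b7=1, b9=1, b10=1, b11=0, b12=0, b13=0, b14=1, b15=0, b17=0, b18=0, b19=1, b20=0, b21=0, b22=1, b23=0, b24=1, b25=0, b26=1, b27=0, b28=0, b29=1, b30=0, b31=0.
p1 = XOR of data positions {3,5,7,9,11,13,15,17,19,21,23,25,27,29,31} = 1⊕1⊕1⊕1⊕0⊕0⊕0⊕0⊕1⊕0⊕0⊕0⊕0⊕1⊕0 = 0
p2 = XOR of data positions {3,6,7,10,11,14,15,18,19,22,23,26,27,30,31} = 1⊕1⊕1⊕1⊕0⊕1⊕0⊕0⊕1⊕1⊕0⊕1⊕0⊕0⊕0 = 0
p4 = XOR of data positions {5,6,7,12,13,14,15,20,21,22,23,28,29,30,31} = 1⊕1⊕1⊕0⊕0⊕1⊕0⊕0⊕0⊕1⊕0⊕0⊕1⊕0⊕0 = 0
p8 = XOR of data positions {9,10,11,12,13,14,15,24,25,26,27,28,29,30,31} = 1⊕1⊕0⊕0⊕0⊕1⊕0⊕1⊕0⊕1⊕0⊕0⊕1⊕0⊕0 = 0
p16 = XOR of data positions {17,18,19,20,21,22,23,24,25,26,27,28,29,30,31} = 0⊕0⊕1⊕0⊕0⊕1⊕0⊕1⊕0⊕1⊕0⊕0⊕1⊕0⊕0 = 1
Parity bits p1,p2,p4,p8,p16 = 00001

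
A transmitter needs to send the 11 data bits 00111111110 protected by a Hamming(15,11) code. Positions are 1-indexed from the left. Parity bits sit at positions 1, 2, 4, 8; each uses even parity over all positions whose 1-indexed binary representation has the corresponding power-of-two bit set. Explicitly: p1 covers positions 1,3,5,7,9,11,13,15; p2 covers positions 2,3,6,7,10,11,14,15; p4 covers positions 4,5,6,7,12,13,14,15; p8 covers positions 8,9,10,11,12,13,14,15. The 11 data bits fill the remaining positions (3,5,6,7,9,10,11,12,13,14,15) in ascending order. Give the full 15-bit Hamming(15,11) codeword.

010101101111110

Place data bits at non-power-of-two positions: b3=0, b5=0, b6=1, b7=1, b9=1, b10=1, b11=1, b12=1, b13=1, b14=1, b15=0.
p1 = XOR of data positions {3,5,7,9,11,13,15} = 0⊕0⊕1⊕1⊕1⊕1⊕0 = 0
p2 = XOR of data positions {3,6,7,10,11,14,15} = 0⊕1⊕1⊕1⊕1⊕1⊕0 = 1
p4 = XOR of data positions {5,6,7,12,13,14,15} = 0⊕1⊕1⊕1⊕1⊕1⊕0 = 1
p8 = XOR of data positions {9,10,11,12,13,14,15} = 1⊕1⊕1⊕1⊕1⊕1⊕0 = 0
Codeword b1..b15 = 010101101111110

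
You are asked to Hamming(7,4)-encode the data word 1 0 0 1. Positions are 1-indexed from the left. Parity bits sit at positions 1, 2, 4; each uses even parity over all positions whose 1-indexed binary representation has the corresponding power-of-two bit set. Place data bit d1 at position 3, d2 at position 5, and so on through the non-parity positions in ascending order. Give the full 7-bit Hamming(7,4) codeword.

Place data bits at non-power-of-two positions: b3=1, b5=0, b6=0, b7=1.
p1 = XOR of data positions {3,5,7} = 1⊕0⊕1 = 0
p2 = XOR of data positions {3,6,7} = 1⊕0⊕1 = 0
p4 = XOR of data positions {5,6,7} = 0⊕0⊕1 = 1
Codeword b1..b7 = 0011001

0011001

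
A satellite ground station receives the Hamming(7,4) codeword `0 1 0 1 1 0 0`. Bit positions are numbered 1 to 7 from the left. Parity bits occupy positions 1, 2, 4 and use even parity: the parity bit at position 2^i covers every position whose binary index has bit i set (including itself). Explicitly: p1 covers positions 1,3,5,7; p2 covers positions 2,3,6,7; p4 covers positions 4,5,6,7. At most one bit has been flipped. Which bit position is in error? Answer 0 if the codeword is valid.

3

s1: b1⊕b3⊕b5⊕b7 = 0⊕0⊕1⊕0 = 1
s2: b2⊕b3⊕b6⊕b7 = 1⊕0⊕0⊕0 = 1
s4: b4⊕b5⊕b6⊕b7 = 1⊕1⊕0⊕0 = 0
Syndrome (s4...s1) = 011 → position 3.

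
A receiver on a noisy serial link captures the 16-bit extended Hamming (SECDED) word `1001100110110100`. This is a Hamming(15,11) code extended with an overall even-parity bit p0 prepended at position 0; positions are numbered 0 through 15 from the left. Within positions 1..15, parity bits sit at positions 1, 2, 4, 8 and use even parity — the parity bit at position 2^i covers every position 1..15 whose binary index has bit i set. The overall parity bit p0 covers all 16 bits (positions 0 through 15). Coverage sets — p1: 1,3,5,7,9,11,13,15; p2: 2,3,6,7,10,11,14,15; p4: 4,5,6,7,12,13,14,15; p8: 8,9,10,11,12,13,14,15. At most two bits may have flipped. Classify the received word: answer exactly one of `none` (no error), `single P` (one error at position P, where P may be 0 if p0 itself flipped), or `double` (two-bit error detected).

s1: b1⊕b3⊕b5⊕b7⊕b9⊕b11⊕b13⊕b15 = 0⊕1⊕0⊕1⊕0⊕1⊕1⊕0 = 0
s2: b2⊕b3⊕b6⊕b7⊕b10⊕b11⊕b14⊕b15 = 0⊕1⊕0⊕1⊕1⊕1⊕0⊕0 = 0
s4: b4⊕b5⊕b6⊕b7⊕b12⊕b13⊕b14⊕b15 = 1⊕0⊕0⊕1⊕0⊕1⊕0⊕0 = 1
s8: b8⊕b9⊕b10⊕b11⊕b12⊕b13⊕b14⊕b15 = 1⊕0⊕1⊕1⊕0⊕1⊕0⊕0 = 0
Syndrome (s8...s1) = 0100 → position 4.
Overall parity (XOR of all 16 bits, including p0): 1⊕0⊕0⊕1⊕1⊕0⊕0⊕1⊕1⊕0⊕1⊕1⊕0⊕1⊕0⊕0 = 0
Overall=0, syndrome position=4 → double-bit error detected (uncorrectable).

double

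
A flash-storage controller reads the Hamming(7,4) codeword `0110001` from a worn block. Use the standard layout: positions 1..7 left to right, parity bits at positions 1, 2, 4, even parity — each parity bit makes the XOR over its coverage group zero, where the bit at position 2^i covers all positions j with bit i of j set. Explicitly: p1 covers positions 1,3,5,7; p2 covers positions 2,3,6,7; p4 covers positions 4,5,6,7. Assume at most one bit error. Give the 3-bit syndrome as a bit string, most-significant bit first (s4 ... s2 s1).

s1: b1⊕b3⊕b5⊕b7 = 0⊕1⊕0⊕1 = 0
s2: b2⊕b3⊕b6⊕b7 = 1⊕1⊕0⊕1 = 1
s4: b4⊕b5⊕b6⊕b7 = 0⊕0⊕0⊕1 = 1
Syndrome (s4...s1) = 110 → position 6.

110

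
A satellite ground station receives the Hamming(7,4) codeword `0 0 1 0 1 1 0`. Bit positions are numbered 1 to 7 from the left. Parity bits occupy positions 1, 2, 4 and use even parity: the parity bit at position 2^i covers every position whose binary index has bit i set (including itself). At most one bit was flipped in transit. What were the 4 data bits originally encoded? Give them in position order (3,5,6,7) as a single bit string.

1110

s1: b1⊕b3⊕b5⊕b7 = 0⊕1⊕1⊕0 = 0
s2: b2⊕b3⊕b6⊕b7 = 0⊕1⊕1⊕0 = 0
s4: b4⊕b5⊕b6⊕b7 = 0⊕1⊕1⊕0 = 0
Syndrome (s4...s1) = 000 → position 0 (no error).
No correction needed.
Data bits at positions 3,5,6,7: 1110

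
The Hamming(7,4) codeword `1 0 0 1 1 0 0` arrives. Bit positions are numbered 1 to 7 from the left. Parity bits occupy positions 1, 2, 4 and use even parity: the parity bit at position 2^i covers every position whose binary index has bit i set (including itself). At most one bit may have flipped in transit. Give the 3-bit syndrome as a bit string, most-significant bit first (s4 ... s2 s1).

s1: b1⊕b3⊕b5⊕b7 = 1⊕0⊕1⊕0 = 0
s2: b2⊕b3⊕b6⊕b7 = 0⊕0⊕0⊕0 = 0
s4: b4⊕b5⊕b6⊕b7 = 1⊕1⊕0⊕0 = 0
Syndrome (s4...s1) = 000 → position 0 (no error).

000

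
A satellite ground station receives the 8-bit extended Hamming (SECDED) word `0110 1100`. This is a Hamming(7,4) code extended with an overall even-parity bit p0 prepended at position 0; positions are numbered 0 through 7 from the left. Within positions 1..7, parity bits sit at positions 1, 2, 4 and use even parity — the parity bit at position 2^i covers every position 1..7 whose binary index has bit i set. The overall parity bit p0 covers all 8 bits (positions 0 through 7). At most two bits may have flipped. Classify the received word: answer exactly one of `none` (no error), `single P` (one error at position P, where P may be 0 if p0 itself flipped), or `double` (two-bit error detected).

double

s1: b1⊕b3⊕b5⊕b7 = 1⊕0⊕1⊕0 = 0
s2: b2⊕b3⊕b6⊕b7 = 1⊕0⊕0⊕0 = 1
s4: b4⊕b5⊕b6⊕b7 = 1⊕1⊕0⊕0 = 0
Syndrome (s4...s1) = 010 → position 2.
Overall parity (XOR of all 8 bits, including p0): 0⊕1⊕1⊕0⊕1⊕1⊕0⊕0 = 0
Overall=0, syndrome position=2 → double-bit error detected (uncorrectable).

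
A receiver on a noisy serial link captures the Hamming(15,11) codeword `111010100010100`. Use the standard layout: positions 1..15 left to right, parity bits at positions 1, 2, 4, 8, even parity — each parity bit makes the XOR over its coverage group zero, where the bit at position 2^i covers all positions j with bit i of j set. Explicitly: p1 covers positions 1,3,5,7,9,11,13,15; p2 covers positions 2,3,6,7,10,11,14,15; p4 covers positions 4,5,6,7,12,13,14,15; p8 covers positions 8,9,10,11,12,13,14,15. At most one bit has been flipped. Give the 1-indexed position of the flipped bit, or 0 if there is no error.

4

s1: b1⊕b3⊕b5⊕b7⊕b9⊕b11⊕b13⊕b15 = 1⊕1⊕1⊕1⊕0⊕1⊕1⊕0 = 0
s2: b2⊕b3⊕b6⊕b7⊕b10⊕b11⊕b14⊕b15 = 1⊕1⊕0⊕1⊕0⊕1⊕0⊕0 = 0
s4: b4⊕b5⊕b6⊕b7⊕b12⊕b13⊕b14⊕b15 = 0⊕1⊕0⊕1⊕0⊕1⊕0⊕0 = 1
s8: b8⊕b9⊕b10⊕b11⊕b12⊕b13⊕b14⊕b15 = 0⊕0⊕0⊕1⊕0⊕1⊕0⊕0 = 0
Syndrome (s8...s1) = 0100 → position 4.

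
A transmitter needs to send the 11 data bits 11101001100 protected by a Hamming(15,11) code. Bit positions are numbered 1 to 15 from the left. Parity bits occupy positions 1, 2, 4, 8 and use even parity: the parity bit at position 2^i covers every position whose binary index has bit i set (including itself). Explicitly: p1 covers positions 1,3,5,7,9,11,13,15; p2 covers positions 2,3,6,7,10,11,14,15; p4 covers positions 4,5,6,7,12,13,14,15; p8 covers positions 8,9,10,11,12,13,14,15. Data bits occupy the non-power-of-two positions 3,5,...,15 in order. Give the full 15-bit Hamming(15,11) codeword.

Place data bits at non-power-of-two positions: b3=1, b5=1, b6=1, b7=0, b9=1, b10=0, b11=0, b12=1, b13=1, b14=0, b15=0.
p1 = XOR of data positions {3,5,7,9,11,13,15} = 1⊕1⊕0⊕1⊕0⊕1⊕0 = 0
p2 = XOR of data positions {3,6,7,10,11,14,15} = 1⊕1⊕0⊕0⊕0⊕0⊕0 = 0
p4 = XOR of data positions {5,6,7,12,13,14,15} = 1⊕1⊕0⊕1⊕1⊕0⊕0 = 0
p8 = XOR of data positions {9,10,11,12,13,14,15} = 1⊕0⊕0⊕1⊕1⊕0⊕0 = 1
Codeword b1..b15 = 001011011001100

001011011001100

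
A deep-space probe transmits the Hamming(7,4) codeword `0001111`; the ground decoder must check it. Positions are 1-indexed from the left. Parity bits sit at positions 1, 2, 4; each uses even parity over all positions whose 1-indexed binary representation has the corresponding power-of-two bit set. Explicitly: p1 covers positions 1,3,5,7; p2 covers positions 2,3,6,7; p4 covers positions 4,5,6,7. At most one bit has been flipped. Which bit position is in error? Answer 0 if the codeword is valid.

s1: b1⊕b3⊕b5⊕b7 = 0⊕0⊕1⊕1 = 0
s2: b2⊕b3⊕b6⊕b7 = 0⊕0⊕1⊕1 = 0
s4: b4⊕b5⊕b6⊕b7 = 1⊕1⊕1⊕1 = 0
Syndrome (s4...s1) = 000 → position 0 (no error).

0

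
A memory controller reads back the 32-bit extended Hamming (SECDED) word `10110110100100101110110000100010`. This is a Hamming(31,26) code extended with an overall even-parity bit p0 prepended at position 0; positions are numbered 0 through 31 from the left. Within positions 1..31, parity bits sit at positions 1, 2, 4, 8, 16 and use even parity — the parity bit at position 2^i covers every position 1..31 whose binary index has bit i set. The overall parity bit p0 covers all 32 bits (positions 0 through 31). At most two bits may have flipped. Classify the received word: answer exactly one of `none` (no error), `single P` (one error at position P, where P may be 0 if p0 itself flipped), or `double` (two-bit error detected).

single 25

s1: b1⊕b3⊕b5⊕b7⊕b9⊕b11⊕b13⊕b15⊕b17⊕b19⊕b21⊕b23⊕b25⊕b27⊕b29⊕b31 = 0⊕1⊕1⊕0⊕0⊕1⊕0⊕0⊕1⊕0⊕1⊕0⊕0⊕0⊕0⊕0 = 1
s2: b2⊕b3⊕b6⊕b7⊕b10⊕b11⊕b14⊕b15⊕b18⊕b19⊕b22⊕b23⊕b26⊕b27⊕b30⊕b31 = 1⊕1⊕1⊕0⊕0⊕1⊕1⊕0⊕1⊕0⊕0⊕0⊕1⊕0⊕1⊕0 = 0
s4: b4⊕b5⊕b6⊕b7⊕b12⊕b13⊕b14⊕b15⊕b20⊕b21⊕b22⊕b23⊕b28⊕b29⊕b30⊕b31 = 0⊕1⊕1⊕0⊕0⊕0⊕1⊕0⊕1⊕1⊕0⊕0⊕0⊕0⊕1⊕0 = 0
s8: b8⊕b9⊕b10⊕b11⊕b12⊕b13⊕b14⊕b15⊕b24⊕b25⊕b26⊕b27⊕b28⊕b29⊕b30⊕b31 = 1⊕0⊕0⊕1⊕0⊕0⊕1⊕0⊕0⊕0⊕1⊕0⊕0⊕0⊕1⊕0 = 1
s16: b16⊕b17⊕b18⊕b19⊕b20⊕b21⊕b22⊕b23⊕b24⊕b25⊕b26⊕b27⊕b28⊕b29⊕b30⊕b31 = 1⊕1⊕1⊕0⊕1⊕1⊕0⊕0⊕0⊕0⊕1⊕0⊕0⊕0⊕1⊕0 = 1
Syndrome (s16...s1) = 11001 → position 25.
Overall parity (XOR of all 32 bits, including p0): 1⊕0⊕1⊕1⊕0⊕1⊕1⊕0⊕1⊕0⊕0⊕1⊕0⊕0⊕1⊕0⊕1⊕1⊕1⊕0⊕1⊕1⊕0⊕0⊕0⊕0⊕1⊕0⊕0⊕0⊕1⊕0 = 1
Overall=1, syndrome position=25 → single-bit error at position 25.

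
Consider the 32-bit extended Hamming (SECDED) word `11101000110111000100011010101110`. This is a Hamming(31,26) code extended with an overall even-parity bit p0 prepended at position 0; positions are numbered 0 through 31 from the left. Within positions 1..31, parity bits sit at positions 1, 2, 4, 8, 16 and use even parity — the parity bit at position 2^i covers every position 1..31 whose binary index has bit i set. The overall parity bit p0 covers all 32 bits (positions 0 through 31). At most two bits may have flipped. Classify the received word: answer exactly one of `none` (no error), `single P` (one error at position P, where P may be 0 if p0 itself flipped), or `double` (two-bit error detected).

single 3

s1: b1⊕b3⊕b5⊕b7⊕b9⊕b11⊕b13⊕b15⊕b17⊕b19⊕b21⊕b23⊕b25⊕b27⊕b29⊕b31 = 1⊕0⊕0⊕0⊕1⊕1⊕1⊕0⊕1⊕0⊕1⊕0⊕0⊕0⊕1⊕0 = 1
s2: b2⊕b3⊕b6⊕b7⊕b10⊕b11⊕b14⊕b15⊕b18⊕b19⊕b22⊕b23⊕b26⊕b27⊕b30⊕b31 = 1⊕0⊕0⊕0⊕0⊕1⊕0⊕0⊕0⊕0⊕1⊕0⊕1⊕0⊕1⊕0 = 1
s4: b4⊕b5⊕b6⊕b7⊕b12⊕b13⊕b14⊕b15⊕b20⊕b21⊕b22⊕b23⊕b28⊕b29⊕b30⊕b31 = 1⊕0⊕0⊕0⊕1⊕1⊕0⊕0⊕0⊕1⊕1⊕0⊕1⊕1⊕1⊕0 = 0
s8: b8⊕b9⊕b10⊕b11⊕b12⊕b13⊕b14⊕b15⊕b24⊕b25⊕b26⊕b27⊕b28⊕b29⊕b30⊕b31 = 1⊕1⊕0⊕1⊕1⊕1⊕0⊕0⊕1⊕0⊕1⊕0⊕1⊕1⊕1⊕0 = 0
s16: b16⊕b17⊕b18⊕b19⊕b20⊕b21⊕b22⊕b23⊕b24⊕b25⊕b26⊕b27⊕b28⊕b29⊕b30⊕b31 = 0⊕1⊕0⊕0⊕0⊕1⊕1⊕0⊕1⊕0⊕1⊕0⊕1⊕1⊕1⊕0 = 0
Syndrome (s16...s1) = 00011 → position 3.
Overall parity (XOR of all 32 bits, including p0): 1⊕1⊕1⊕0⊕1⊕0⊕0⊕0⊕1⊕1⊕0⊕1⊕1⊕1⊕0⊕0⊕0⊕1⊕0⊕0⊕0⊕1⊕1⊕0⊕1⊕0⊕1⊕0⊕1⊕1⊕1⊕0 = 1
Overall=1, syndrome position=3 → single-bit error at position 3.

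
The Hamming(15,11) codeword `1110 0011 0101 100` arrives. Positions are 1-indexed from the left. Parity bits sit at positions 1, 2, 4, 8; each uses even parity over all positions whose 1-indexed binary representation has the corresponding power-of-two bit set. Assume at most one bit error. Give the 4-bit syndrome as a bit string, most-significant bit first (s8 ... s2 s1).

0100

s1: b1⊕b3⊕b5⊕b7⊕b9⊕b11⊕b13⊕b15 = 1⊕1⊕0⊕1⊕0⊕0⊕1⊕0 = 0
s2: b2⊕b3⊕b6⊕b7⊕b10⊕b11⊕b14⊕b15 = 1⊕1⊕0⊕1⊕1⊕0⊕0⊕0 = 0
s4: b4⊕b5⊕b6⊕b7⊕b12⊕b13⊕b14⊕b15 = 0⊕0⊕0⊕1⊕1⊕1⊕0⊕0 = 1
s8: b8⊕b9⊕b10⊕b11⊕b12⊕b13⊕b14⊕b15 = 1⊕0⊕1⊕0⊕1⊕1⊕0⊕0 = 0
Syndrome (s8...s1) = 0100 → position 4.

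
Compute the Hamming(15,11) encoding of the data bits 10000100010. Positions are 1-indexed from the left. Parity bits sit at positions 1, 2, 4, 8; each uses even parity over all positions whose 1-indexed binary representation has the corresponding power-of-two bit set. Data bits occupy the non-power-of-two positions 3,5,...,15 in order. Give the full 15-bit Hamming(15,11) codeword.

Place data bits at non-power-of-two positions: b3=1, b5=0, b6=0, b7=0, b9=0, b10=1, b11=0, b12=0, b13=0, b14=1, b15=0.
p1 = XOR of data positions {3,5,7,9,11,13,15} = 1⊕0⊕0⊕0⊕0⊕0⊕0 = 1
p2 = XOR of data positions {3,6,7,10,11,14,15} = 1⊕0⊕0⊕1⊕0⊕1⊕0 = 1
p4 = XOR of data positions {5,6,7,12,13,14,15} = 0⊕0⊕0⊕0⊕0⊕1⊕0 = 1
p8 = XOR of data positions {9,10,11,12,13,14,15} = 0⊕1⊕0⊕0⊕0⊕1⊕0 = 0
Codeword b1..b15 = 111100000100010

111100000100010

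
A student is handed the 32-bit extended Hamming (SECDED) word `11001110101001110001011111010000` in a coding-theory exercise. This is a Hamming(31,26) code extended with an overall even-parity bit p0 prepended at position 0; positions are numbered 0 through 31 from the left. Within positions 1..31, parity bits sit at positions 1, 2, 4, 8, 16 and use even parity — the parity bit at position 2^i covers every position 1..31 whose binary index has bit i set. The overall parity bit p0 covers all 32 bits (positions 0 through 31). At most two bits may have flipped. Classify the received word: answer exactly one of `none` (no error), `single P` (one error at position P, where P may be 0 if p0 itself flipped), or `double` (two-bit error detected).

single 21

s1: b1⊕b3⊕b5⊕b7⊕b9⊕b11⊕b13⊕b15⊕b17⊕b19⊕b21⊕b23⊕b25⊕b27⊕b29⊕b31 = 1⊕0⊕1⊕0⊕0⊕0⊕1⊕1⊕0⊕1⊕1⊕1⊕1⊕1⊕0⊕0 = 1
s2: b2⊕b3⊕b6⊕b7⊕b10⊕b11⊕b14⊕b15⊕b18⊕b19⊕b22⊕b23⊕b26⊕b27⊕b30⊕b31 = 0⊕0⊕1⊕0⊕1⊕0⊕1⊕1⊕0⊕1⊕1⊕1⊕0⊕1⊕0⊕0 = 0
s4: b4⊕b5⊕b6⊕b7⊕b12⊕b13⊕b14⊕b15⊕b20⊕b21⊕b22⊕b23⊕b28⊕b29⊕b30⊕b31 = 1⊕1⊕1⊕0⊕0⊕1⊕1⊕1⊕0⊕1⊕1⊕1⊕0⊕0⊕0⊕0 = 1
s8: b8⊕b9⊕b10⊕b11⊕b12⊕b13⊕b14⊕b15⊕b24⊕b25⊕b26⊕b27⊕b28⊕b29⊕b30⊕b31 = 1⊕0⊕1⊕0⊕0⊕1⊕1⊕1⊕1⊕1⊕0⊕1⊕0⊕0⊕0⊕0 = 0
s16: b16⊕b17⊕b18⊕b19⊕b20⊕b21⊕b22⊕b23⊕b24⊕b25⊕b26⊕b27⊕b28⊕b29⊕b30⊕b31 = 0⊕0⊕0⊕1⊕0⊕1⊕1⊕1⊕1⊕1⊕0⊕1⊕0⊕0⊕0⊕0 = 1
Syndrome (s16...s1) = 10101 → position 21.
Overall parity (XOR of all 32 bits, including p0): 1⊕1⊕0⊕0⊕1⊕1⊕1⊕0⊕1⊕0⊕1⊕0⊕0⊕1⊕1⊕1⊕0⊕0⊕0⊕1⊕0⊕1⊕1⊕1⊕1⊕1⊕0⊕1⊕0⊕0⊕0⊕0 = 1
Overall=1, syndrome position=21 → single-bit error at position 21.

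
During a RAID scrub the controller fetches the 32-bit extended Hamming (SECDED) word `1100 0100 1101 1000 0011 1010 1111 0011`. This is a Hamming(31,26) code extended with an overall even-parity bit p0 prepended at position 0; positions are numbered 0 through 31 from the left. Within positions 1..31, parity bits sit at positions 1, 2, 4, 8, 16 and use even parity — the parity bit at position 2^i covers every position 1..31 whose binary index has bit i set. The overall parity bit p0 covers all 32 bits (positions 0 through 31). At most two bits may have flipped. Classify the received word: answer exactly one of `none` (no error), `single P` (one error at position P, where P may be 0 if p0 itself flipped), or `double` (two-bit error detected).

single 0

s1: b1⊕b3⊕b5⊕b7⊕b9⊕b11⊕b13⊕b15⊕b17⊕b19⊕b21⊕b23⊕b25⊕b27⊕b29⊕b31 = 1⊕0⊕1⊕0⊕1⊕1⊕0⊕0⊕0⊕1⊕0⊕0⊕1⊕1⊕0⊕1 = 0
s2: b2⊕b3⊕b6⊕b7⊕b10⊕b11⊕b14⊕b15⊕b18⊕b19⊕b22⊕b23⊕b26⊕b27⊕b30⊕b31 = 0⊕0⊕0⊕0⊕0⊕1⊕0⊕0⊕1⊕1⊕1⊕0⊕1⊕1⊕1⊕1 = 0
s4: b4⊕b5⊕b6⊕b7⊕b12⊕b13⊕b14⊕b15⊕b20⊕b21⊕b22⊕b23⊕b28⊕b29⊕b30⊕b31 = 0⊕1⊕0⊕0⊕1⊕0⊕0⊕0⊕1⊕0⊕1⊕0⊕0⊕0⊕1⊕1 = 0
s8: b8⊕b9⊕b10⊕b11⊕b12⊕b13⊕b14⊕b15⊕b24⊕b25⊕b26⊕b27⊕b28⊕b29⊕b30⊕b31 = 1⊕1⊕0⊕1⊕1⊕0⊕0⊕0⊕1⊕1⊕1⊕1⊕0⊕0⊕1⊕1 = 0
s16: b16⊕b17⊕b18⊕b19⊕b20⊕b21⊕b22⊕b23⊕b24⊕b25⊕b26⊕b27⊕b28⊕b29⊕b30⊕b31 = 0⊕0⊕1⊕1⊕1⊕0⊕1⊕0⊕1⊕1⊕1⊕1⊕0⊕0⊕1⊕1 = 0
Syndrome (s16...s1) = 00000 → position 0 (no error).
Overall parity (XOR of all 32 bits, including p0): 1⊕1⊕0⊕0⊕0⊕1⊕0⊕0⊕1⊕1⊕0⊕1⊕1⊕0⊕0⊕0⊕0⊕0⊕1⊕1⊕1⊕0⊕1⊕0⊕1⊕1⊕1⊕1⊕0⊕0⊕1⊕1 = 1
Overall=1, syndrome position=0 → single-bit error at position 0.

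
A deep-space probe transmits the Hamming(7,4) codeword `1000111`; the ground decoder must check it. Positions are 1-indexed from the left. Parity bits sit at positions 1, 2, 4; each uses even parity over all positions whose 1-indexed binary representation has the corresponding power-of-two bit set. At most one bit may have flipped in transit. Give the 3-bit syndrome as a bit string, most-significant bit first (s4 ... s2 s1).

101

s1: b1⊕b3⊕b5⊕b7 = 1⊕0⊕1⊕1 = 1
s2: b2⊕b3⊕b6⊕b7 = 0⊕0⊕1⊕1 = 0
s4: b4⊕b5⊕b6⊕b7 = 0⊕1⊕1⊕1 = 1
Syndrome (s4...s1) = 101 → position 5.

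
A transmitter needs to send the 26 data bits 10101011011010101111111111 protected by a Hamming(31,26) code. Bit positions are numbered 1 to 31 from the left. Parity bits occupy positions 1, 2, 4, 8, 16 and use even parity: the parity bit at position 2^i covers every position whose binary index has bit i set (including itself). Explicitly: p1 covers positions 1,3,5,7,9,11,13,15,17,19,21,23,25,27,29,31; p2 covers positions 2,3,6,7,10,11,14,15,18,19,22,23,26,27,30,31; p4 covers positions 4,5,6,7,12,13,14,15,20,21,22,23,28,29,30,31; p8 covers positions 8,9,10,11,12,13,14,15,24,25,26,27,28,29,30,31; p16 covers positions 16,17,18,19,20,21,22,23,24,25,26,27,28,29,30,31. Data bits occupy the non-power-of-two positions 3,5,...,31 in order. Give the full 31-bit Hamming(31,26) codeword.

1011010110110110010101111111111

Place data bits at non-power-of-two positions: b3=1, b5=0, b6=1, b7=0, b9=1, b10=0, b11=1, b12=1, b13=0, b14=1, b15=1, b17=0, b18=1, b19=0, b20=1, b21=0, b22=1, b23=1, b24=1, b25=1, b26=1, b27=1, b28=1, b29=1, b30=1, b31=1.
p1 = XOR of data positions {3,5,7,9,11,13,15,17,19,21,23,25,27,29,31} = 1⊕0⊕0⊕1⊕1⊕0⊕1⊕0⊕0⊕0⊕1⊕1⊕1⊕1⊕1 = 1
p2 = XOR of data positions {3,6,7,10,11,14,15,18,19,22,23,26,27,30,31} = 1⊕1⊕0⊕0⊕1⊕1⊕1⊕1⊕0⊕1⊕1⊕1⊕1⊕1⊕1 = 0
p4 = XOR of data positions {5,6,7,12,13,14,15,20,21,22,23,28,29,30,31} = 0⊕1⊕0⊕1⊕0⊕1⊕1⊕1⊕0⊕1⊕1⊕1⊕1⊕1⊕1 = 1
p8 = XOR of data positions {9,10,11,12,13,14,15,24,25,26,27,28,29,30,31} = 1⊕0⊕1⊕1⊕0⊕1⊕1⊕1⊕1⊕1⊕1⊕1⊕1⊕1⊕1 = 1
p16 = XOR of data positions {17,18,19,20,21,22,23,24,25,26,27,28,29,30,31} = 0⊕1⊕0⊕1⊕0⊕1⊕1⊕1⊕1⊕1⊕1⊕1⊕1⊕1⊕1 = 0
Codeword b1..b31 = 1011010110110110010101111111111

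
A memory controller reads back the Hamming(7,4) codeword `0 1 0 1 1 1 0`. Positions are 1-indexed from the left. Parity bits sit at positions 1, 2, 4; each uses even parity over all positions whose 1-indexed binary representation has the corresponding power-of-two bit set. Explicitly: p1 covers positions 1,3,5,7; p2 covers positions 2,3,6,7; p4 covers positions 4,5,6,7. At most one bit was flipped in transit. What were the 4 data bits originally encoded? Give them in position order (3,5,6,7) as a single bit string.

s1: b1⊕b3⊕b5⊕b7 = 0⊕0⊕1⊕0 = 1
s2: b2⊕b3⊕b6⊕b7 = 1⊕0⊕1⊕0 = 0
s4: b4⊕b5⊕b6⊕b7 = 1⊕1⊕1⊕0 = 1
Syndrome (s4...s1) = 101 → position 5.
Flip bit 5: corrected codeword = 0101010
Data bits at positions 3,5,6,7: 0010

0010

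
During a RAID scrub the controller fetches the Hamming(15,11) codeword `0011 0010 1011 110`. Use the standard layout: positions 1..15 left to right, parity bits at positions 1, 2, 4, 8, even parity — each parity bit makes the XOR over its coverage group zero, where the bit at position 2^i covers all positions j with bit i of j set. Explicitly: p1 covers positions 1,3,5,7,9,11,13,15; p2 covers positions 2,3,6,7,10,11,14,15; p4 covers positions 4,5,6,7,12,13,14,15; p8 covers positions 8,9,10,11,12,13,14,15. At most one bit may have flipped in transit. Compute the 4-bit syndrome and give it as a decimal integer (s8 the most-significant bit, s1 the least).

s1: b1⊕b3⊕b5⊕b7⊕b9⊕b11⊕b13⊕b15 = 0⊕1⊕0⊕1⊕1⊕1⊕1⊕0 = 1
s2: b2⊕b3⊕b6⊕b7⊕b10⊕b11⊕b14⊕b15 = 0⊕1⊕0⊕1⊕0⊕1⊕1⊕0 = 0
s4: b4⊕b5⊕b6⊕b7⊕b12⊕b13⊕b14⊕b15 = 1⊕0⊕0⊕1⊕1⊕1⊕1⊕0 = 1
s8: b8⊕b9⊕b10⊕b11⊕b12⊕b13⊕b14⊕b15 = 0⊕1⊕0⊕1⊕1⊕1⊕1⊕0 = 1
Syndrome (s8...s1) = 1101 → position 13.

13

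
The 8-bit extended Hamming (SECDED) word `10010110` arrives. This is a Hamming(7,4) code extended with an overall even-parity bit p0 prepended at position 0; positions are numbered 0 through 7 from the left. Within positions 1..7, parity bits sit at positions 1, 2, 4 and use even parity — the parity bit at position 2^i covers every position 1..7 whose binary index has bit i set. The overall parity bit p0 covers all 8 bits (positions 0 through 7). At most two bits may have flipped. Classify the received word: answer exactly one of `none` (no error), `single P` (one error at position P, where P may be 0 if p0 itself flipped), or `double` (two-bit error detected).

none

s1: b1⊕b3⊕b5⊕b7 = 0⊕1⊕1⊕0 = 0
s2: b2⊕b3⊕b6⊕b7 = 0⊕1⊕1⊕0 = 0
s4: b4⊕b5⊕b6⊕b7 = 0⊕1⊕1⊕0 = 0
Syndrome (s4...s1) = 000 → position 0 (no error).
Overall parity (XOR of all 8 bits, including p0): 1⊕0⊕0⊕1⊕0⊕1⊕1⊕0 = 0
Overall=0, syndrome position=0 → no error.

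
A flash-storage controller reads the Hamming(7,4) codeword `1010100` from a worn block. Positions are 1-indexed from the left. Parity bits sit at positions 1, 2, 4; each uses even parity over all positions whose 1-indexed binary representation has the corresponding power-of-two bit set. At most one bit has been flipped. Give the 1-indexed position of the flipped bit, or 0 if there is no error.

s1: b1⊕b3⊕b5⊕b7 = 1⊕1⊕1⊕0 = 1
s2: b2⊕b3⊕b6⊕b7 = 0⊕1⊕0⊕0 = 1
s4: b4⊕b5⊕b6⊕b7 = 0⊕1⊕0⊕0 = 1
Syndrome (s4...s1) = 111 → position 7.

7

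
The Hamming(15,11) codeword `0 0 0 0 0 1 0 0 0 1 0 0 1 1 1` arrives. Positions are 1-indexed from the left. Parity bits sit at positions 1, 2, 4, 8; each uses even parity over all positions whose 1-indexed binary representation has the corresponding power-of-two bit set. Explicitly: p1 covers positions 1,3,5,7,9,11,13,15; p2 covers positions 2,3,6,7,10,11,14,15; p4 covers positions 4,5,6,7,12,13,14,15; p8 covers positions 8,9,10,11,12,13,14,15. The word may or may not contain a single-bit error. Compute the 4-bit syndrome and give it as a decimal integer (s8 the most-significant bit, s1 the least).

0

s1: b1⊕b3⊕b5⊕b7⊕b9⊕b11⊕b13⊕b15 = 0⊕0⊕0⊕0⊕0⊕0⊕1⊕1 = 0
s2: b2⊕b3⊕b6⊕b7⊕b10⊕b11⊕b14⊕b15 = 0⊕0⊕1⊕0⊕1⊕0⊕1⊕1 = 0
s4: b4⊕b5⊕b6⊕b7⊕b12⊕b13⊕b14⊕b15 = 0⊕0⊕1⊕0⊕0⊕1⊕1⊕1 = 0
s8: b8⊕b9⊕b10⊕b11⊕b12⊕b13⊕b14⊕b15 = 0⊕0⊕1⊕0⊕0⊕1⊕1⊕1 = 0
Syndrome (s8...s1) = 0000 → position 0 (no error).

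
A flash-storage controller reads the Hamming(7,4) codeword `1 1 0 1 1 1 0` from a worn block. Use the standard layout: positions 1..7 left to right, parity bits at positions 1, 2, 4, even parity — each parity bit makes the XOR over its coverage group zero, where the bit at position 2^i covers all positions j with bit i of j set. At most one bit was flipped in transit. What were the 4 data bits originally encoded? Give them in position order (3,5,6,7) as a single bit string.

s1: b1⊕b3⊕b5⊕b7 = 1⊕0⊕1⊕0 = 0
s2: b2⊕b3⊕b6⊕b7 = 1⊕0⊕1⊕0 = 0
s4: b4⊕b5⊕b6⊕b7 = 1⊕1⊕1⊕0 = 1
Syndrome (s4...s1) = 100 → position 4.
Flip bit 4: corrected codeword = 1100110
Data bits at positions 3,5,6,7: 0110

0110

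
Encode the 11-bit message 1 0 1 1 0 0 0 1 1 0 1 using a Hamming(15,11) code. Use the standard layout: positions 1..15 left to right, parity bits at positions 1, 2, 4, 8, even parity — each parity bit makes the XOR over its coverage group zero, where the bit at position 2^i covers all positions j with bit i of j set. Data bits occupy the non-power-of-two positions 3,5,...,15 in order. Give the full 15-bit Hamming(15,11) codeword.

001101110001101

Place data bits at non-power-of-two positions: b3=1, b5=0, b6=1, b7=1, b9=0, b10=0, b11=0, b12=1, b13=1, b14=0, b15=1.
p1 = XOR of data positions {3,5,7,9,11,13,15} = 1⊕0⊕1⊕0⊕0⊕1⊕1 = 0
p2 = XOR of data positions {3,6,7,10,11,14,15} = 1⊕1⊕1⊕0⊕0⊕0⊕1 = 0
p4 = XOR of data positions {5,6,7,12,13,14,15} = 0⊕1⊕1⊕1⊕1⊕0⊕1 = 1
p8 = XOR of data positions {9,10,11,12,13,14,15} = 0⊕0⊕0⊕1⊕1⊕0⊕1 = 1
Codeword b1..b15 = 001101110001101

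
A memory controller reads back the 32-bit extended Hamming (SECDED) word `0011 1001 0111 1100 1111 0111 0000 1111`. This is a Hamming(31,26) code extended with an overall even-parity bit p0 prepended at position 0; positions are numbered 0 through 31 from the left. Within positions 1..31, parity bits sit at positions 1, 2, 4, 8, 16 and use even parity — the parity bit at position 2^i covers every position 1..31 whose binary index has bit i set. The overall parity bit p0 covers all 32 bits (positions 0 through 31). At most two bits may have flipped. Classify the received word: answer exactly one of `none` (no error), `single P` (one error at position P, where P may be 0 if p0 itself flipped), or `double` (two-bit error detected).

double

s1: b1⊕b3⊕b5⊕b7⊕b9⊕b11⊕b13⊕b15⊕b17⊕b19⊕b21⊕b23⊕b25⊕b27⊕b29⊕b31 = 0⊕1⊕0⊕1⊕1⊕1⊕1⊕0⊕1⊕1⊕1⊕1⊕0⊕0⊕1⊕1 = 1
s2: b2⊕b3⊕b6⊕b7⊕b10⊕b11⊕b14⊕b15⊕b18⊕b19⊕b22⊕b23⊕b26⊕b27⊕b30⊕b31 = 1⊕1⊕0⊕1⊕1⊕1⊕0⊕0⊕1⊕1⊕1⊕1⊕0⊕0⊕1⊕1 = 1
s4: b4⊕b5⊕b6⊕b7⊕b12⊕b13⊕b14⊕b15⊕b20⊕b21⊕b22⊕b23⊕b28⊕b29⊕b30⊕b31 = 1⊕0⊕0⊕1⊕1⊕1⊕0⊕0⊕0⊕1⊕1⊕1⊕1⊕1⊕1⊕1 = 1
s8: b8⊕b9⊕b10⊕b11⊕b12⊕b13⊕b14⊕b15⊕b24⊕b25⊕b26⊕b27⊕b28⊕b29⊕b30⊕b31 = 0⊕1⊕1⊕1⊕1⊕1⊕0⊕0⊕0⊕0⊕0⊕0⊕1⊕1⊕1⊕1 = 1
s16: b16⊕b17⊕b18⊕b19⊕b20⊕b21⊕b22⊕b23⊕b24⊕b25⊕b26⊕b27⊕b28⊕b29⊕b30⊕b31 = 1⊕1⊕1⊕1⊕0⊕1⊕1⊕1⊕0⊕0⊕0⊕0⊕1⊕1⊕1⊕1 = 1
Syndrome (s16...s1) = 11111 → position 31.
Overall parity (XOR of all 32 bits, including p0): 0⊕0⊕1⊕1⊕1⊕0⊕0⊕1⊕0⊕1⊕1⊕1⊕1⊕1⊕0⊕0⊕1⊕1⊕1⊕1⊕0⊕1⊕1⊕1⊕0⊕0⊕0⊕0⊕1⊕1⊕1⊕1 = 0
Overall=0, syndrome position=31 → double-bit error detected (uncorrectable).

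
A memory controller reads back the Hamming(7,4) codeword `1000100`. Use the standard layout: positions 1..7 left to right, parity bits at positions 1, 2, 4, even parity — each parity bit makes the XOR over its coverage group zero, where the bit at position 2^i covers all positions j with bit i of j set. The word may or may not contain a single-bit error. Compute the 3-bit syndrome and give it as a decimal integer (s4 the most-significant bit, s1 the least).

4

s1: b1⊕b3⊕b5⊕b7 = 1⊕0⊕1⊕0 = 0
s2: b2⊕b3⊕b6⊕b7 = 0⊕0⊕0⊕0 = 0
s4: b4⊕b5⊕b6⊕b7 = 0⊕1⊕0⊕0 = 1
Syndrome (s4...s1) = 100 → position 4.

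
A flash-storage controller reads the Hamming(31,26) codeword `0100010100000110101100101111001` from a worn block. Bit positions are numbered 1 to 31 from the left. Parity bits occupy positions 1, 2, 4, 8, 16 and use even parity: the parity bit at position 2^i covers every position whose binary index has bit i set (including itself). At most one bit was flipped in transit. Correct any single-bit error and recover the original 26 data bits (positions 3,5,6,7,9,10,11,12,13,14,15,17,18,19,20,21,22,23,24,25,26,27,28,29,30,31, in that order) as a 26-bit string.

00100000011101100001111001

s1: b1⊕b3⊕b5⊕b7⊕b9⊕b11⊕b13⊕b15⊕b17⊕b19⊕b21⊕b23⊕b25⊕b27⊕b29⊕b31 = 0⊕0⊕0⊕0⊕0⊕0⊕0⊕1⊕1⊕1⊕0⊕1⊕1⊕1⊕0⊕1 = 1
s2: b2⊕b3⊕b6⊕b7⊕b10⊕b11⊕b14⊕b15⊕b18⊕b19⊕b22⊕b23⊕b26⊕b27⊕b30⊕b31 = 1⊕0⊕1⊕0⊕0⊕0⊕1⊕1⊕0⊕1⊕0⊕1⊕1⊕1⊕0⊕1 = 1
s4: b4⊕b5⊕b6⊕b7⊕b12⊕b13⊕b14⊕b15⊕b20⊕b21⊕b22⊕b23⊕b28⊕b29⊕b30⊕b31 = 0⊕0⊕1⊕0⊕0⊕0⊕1⊕1⊕1⊕0⊕0⊕1⊕1⊕0⊕0⊕1 = 1
s8: b8⊕b9⊕b10⊕b11⊕b12⊕b13⊕b14⊕b15⊕b24⊕b25⊕b26⊕b27⊕b28⊕b29⊕b30⊕b31 = 1⊕0⊕0⊕0⊕0⊕0⊕1⊕1⊕0⊕1⊕1⊕1⊕1⊕0⊕0⊕1 = 0
s16: b16⊕b17⊕b18⊕b19⊕b20⊕b21⊕b22⊕b23⊕b24⊕b25⊕b26⊕b27⊕b28⊕b29⊕b30⊕b31 = 0⊕1⊕0⊕1⊕1⊕0⊕0⊕1⊕0⊕1⊕1⊕1⊕1⊕0⊕0⊕1 = 1
Syndrome (s16...s1) = 10111 → position 23.
Flip bit 23: corrected codeword = 0100010100000110101100001111001
Data bits at positions 3,5,6,7,9,10,11,12,13,14,15,17,18,19,20,21,22,23,24,25,26,27,28,29,30,31: 00100000011101100001111001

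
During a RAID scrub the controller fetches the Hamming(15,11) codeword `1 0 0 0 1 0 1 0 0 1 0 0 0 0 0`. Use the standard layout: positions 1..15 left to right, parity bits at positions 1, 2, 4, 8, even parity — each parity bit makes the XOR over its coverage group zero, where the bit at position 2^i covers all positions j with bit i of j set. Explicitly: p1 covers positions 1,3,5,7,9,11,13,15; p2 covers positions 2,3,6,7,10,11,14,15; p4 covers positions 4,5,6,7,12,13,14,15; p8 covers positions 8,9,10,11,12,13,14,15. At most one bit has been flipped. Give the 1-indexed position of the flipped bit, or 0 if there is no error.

s1: b1⊕b3⊕b5⊕b7⊕b9⊕b11⊕b13⊕b15 = 1⊕0⊕1⊕1⊕0⊕0⊕0⊕0 = 1
s2: b2⊕b3⊕b6⊕b7⊕b10⊕b11⊕b14⊕b15 = 0⊕0⊕0⊕1⊕1⊕0⊕0⊕0 = 0
s4: b4⊕b5⊕b6⊕b7⊕b12⊕b13⊕b14⊕b15 = 0⊕1⊕0⊕1⊕0⊕0⊕0⊕0 = 0
s8: b8⊕b9⊕b10⊕b11⊕b12⊕b13⊕b14⊕b15 = 0⊕0⊕1⊕0⊕0⊕0⊕0⊕0 = 1
Syndrome (s8...s1) = 1001 → position 9.

9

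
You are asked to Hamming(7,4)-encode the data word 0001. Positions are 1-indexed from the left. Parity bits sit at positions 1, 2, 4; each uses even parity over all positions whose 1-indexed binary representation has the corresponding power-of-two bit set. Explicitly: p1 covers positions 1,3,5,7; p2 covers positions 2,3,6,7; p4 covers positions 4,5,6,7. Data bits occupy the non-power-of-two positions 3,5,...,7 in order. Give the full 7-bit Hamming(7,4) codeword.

Place data bits at non-power-of-two positions: b3=0, b5=0, b6=0, b7=1.
p1 = XOR of data positions {3,5,7} = 0⊕0⊕1 = 1
p2 = XOR of data positions {3,6,7} = 0⊕0⊕1 = 1
p4 = XOR of data positions {5,6,7} = 0⊕0⊕1 = 1
Codeword b1..b7 = 1101001

1101001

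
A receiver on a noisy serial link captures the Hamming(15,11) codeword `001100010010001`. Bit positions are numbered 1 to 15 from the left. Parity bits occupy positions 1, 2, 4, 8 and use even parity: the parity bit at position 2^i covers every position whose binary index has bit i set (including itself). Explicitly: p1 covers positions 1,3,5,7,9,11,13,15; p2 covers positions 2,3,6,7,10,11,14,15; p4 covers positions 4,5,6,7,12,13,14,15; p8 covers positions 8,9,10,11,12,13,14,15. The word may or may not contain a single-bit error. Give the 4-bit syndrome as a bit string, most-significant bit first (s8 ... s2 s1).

s1: b1⊕b3⊕b5⊕b7⊕b9⊕b11⊕b13⊕b15 = 0⊕1⊕0⊕0⊕0⊕1⊕0⊕1 = 1
s2: b2⊕b3⊕b6⊕b7⊕b10⊕b11⊕b14⊕b15 = 0⊕1⊕0⊕0⊕0⊕1⊕0⊕1 = 1
s4: b4⊕b5⊕b6⊕b7⊕b12⊕b13⊕b14⊕b15 = 1⊕0⊕0⊕0⊕0⊕0⊕0⊕1 = 0
s8: b8⊕b9⊕b10⊕b11⊕b12⊕b13⊕b14⊕b15 = 1⊕0⊕0⊕1⊕0⊕0⊕0⊕1 = 1
Syndrome (s8...s1) = 1011 → position 11.

1011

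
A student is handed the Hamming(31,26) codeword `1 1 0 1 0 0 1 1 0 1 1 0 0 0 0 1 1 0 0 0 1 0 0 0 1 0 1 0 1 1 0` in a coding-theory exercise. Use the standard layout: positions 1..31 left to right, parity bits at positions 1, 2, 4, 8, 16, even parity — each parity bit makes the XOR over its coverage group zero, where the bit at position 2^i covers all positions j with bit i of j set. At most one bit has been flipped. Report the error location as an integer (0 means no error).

s1: b1⊕b3⊕b5⊕b7⊕b9⊕b11⊕b13⊕b15⊕b17⊕b19⊕b21⊕b23⊕b25⊕b27⊕b29⊕b31 = 1⊕0⊕0⊕1⊕0⊕1⊕0⊕0⊕1⊕0⊕1⊕0⊕1⊕1⊕1⊕0 = 0
s2: b2⊕b3⊕b6⊕b7⊕b10⊕b11⊕b14⊕b15⊕b18⊕b19⊕b22⊕b23⊕b26⊕b27⊕b30⊕b31 = 1⊕0⊕0⊕1⊕1⊕1⊕0⊕0⊕0⊕0⊕0⊕0⊕0⊕1⊕1⊕0 = 0
s4: b4⊕b5⊕b6⊕b7⊕b12⊕b13⊕b14⊕b15⊕b20⊕b21⊕b22⊕b23⊕b28⊕b29⊕b30⊕b31 = 1⊕0⊕0⊕1⊕0⊕0⊕0⊕0⊕0⊕1⊕0⊕0⊕0⊕1⊕1⊕0 = 1
s8: b8⊕b9⊕b10⊕b11⊕b12⊕b13⊕b14⊕b15⊕b24⊕b25⊕b26⊕b27⊕b28⊕b29⊕b30⊕b31 = 1⊕0⊕1⊕1⊕0⊕0⊕0⊕0⊕0⊕1⊕0⊕1⊕0⊕1⊕1⊕0 = 1
s16: b16⊕b17⊕b18⊕b19⊕b20⊕b21⊕b22⊕b23⊕b24⊕b25⊕b26⊕b27⊕b28⊕b29⊕b30⊕b31 = 1⊕1⊕0⊕0⊕0⊕1⊕0⊕0⊕0⊕1⊕0⊕1⊕0⊕1⊕1⊕0 = 1
Syndrome (s16...s1) = 11100 → position 28.

28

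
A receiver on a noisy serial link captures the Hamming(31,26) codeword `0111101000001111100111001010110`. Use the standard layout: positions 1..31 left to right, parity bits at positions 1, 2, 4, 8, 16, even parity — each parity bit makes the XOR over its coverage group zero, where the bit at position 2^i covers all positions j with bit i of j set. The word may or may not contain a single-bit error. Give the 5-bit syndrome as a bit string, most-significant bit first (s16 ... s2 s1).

11100

s1: b1⊕b3⊕b5⊕b7⊕b9⊕b11⊕b13⊕b15⊕b17⊕b19⊕b21⊕b23⊕b25⊕b27⊕b29⊕b31 = 0⊕1⊕1⊕1⊕0⊕0⊕1⊕1⊕1⊕0⊕1⊕0⊕1⊕1⊕1⊕0 = 0
s2: b2⊕b3⊕b6⊕b7⊕b10⊕b11⊕b14⊕b15⊕b18⊕b19⊕b22⊕b23⊕b26⊕b27⊕b30⊕b31 = 1⊕1⊕0⊕1⊕0⊕0⊕1⊕1⊕0⊕0⊕1⊕0⊕0⊕1⊕1⊕0 = 0
s4: b4⊕b5⊕b6⊕b7⊕b12⊕b13⊕b14⊕b15⊕b20⊕b21⊕b22⊕b23⊕b28⊕b29⊕b30⊕b31 = 1⊕1⊕0⊕1⊕0⊕1⊕1⊕1⊕1⊕1⊕1⊕0⊕0⊕1⊕1⊕0 = 1
s8: b8⊕b9⊕b10⊕b11⊕b12⊕b13⊕b14⊕b15⊕b24⊕b25⊕b26⊕b27⊕b28⊕b29⊕b30⊕b31 = 0⊕0⊕0⊕0⊕0⊕1⊕1⊕1⊕0⊕1⊕0⊕1⊕0⊕1⊕1⊕0 = 1
s16: b16⊕b17⊕b18⊕b19⊕b20⊕b21⊕b22⊕b23⊕b24⊕b25⊕b26⊕b27⊕b28⊕b29⊕b30⊕b31 = 1⊕1⊕0⊕0⊕1⊕1⊕1⊕0⊕0⊕1⊕0⊕1⊕0⊕1⊕1⊕0 = 1
Syndrome (s16...s1) = 11100 → position 28.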